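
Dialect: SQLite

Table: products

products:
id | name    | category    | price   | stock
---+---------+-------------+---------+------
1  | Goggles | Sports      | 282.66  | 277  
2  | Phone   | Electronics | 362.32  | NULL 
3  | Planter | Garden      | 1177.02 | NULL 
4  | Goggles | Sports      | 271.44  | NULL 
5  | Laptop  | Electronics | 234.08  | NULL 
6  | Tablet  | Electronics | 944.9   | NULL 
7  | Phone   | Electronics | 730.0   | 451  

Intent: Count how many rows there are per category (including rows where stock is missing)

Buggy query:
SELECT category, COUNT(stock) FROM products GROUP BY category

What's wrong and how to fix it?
Bug: COUNT(stock) skips NULLs, so groups with missing stock are undercounted

Fix: Replace COUNT(stock) with COUNT(*)

Corrected query:
SELECT category, COUNT(*) FROM products GROUP BY category

Result:
category    | COUNT(*)
------------+---------
Electronics | 4       
Garden      | 1       
Sports      | 2       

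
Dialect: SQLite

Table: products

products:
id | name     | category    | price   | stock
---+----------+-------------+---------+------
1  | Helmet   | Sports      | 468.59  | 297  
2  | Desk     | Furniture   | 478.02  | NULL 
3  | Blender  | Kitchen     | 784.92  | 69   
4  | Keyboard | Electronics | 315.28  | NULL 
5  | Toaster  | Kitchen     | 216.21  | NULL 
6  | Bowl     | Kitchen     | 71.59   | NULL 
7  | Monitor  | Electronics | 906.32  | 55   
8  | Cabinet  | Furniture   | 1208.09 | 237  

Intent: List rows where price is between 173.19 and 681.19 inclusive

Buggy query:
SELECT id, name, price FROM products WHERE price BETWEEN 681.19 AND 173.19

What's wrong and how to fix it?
Bug: The bounds are reversed; BETWEEN a AND b requires a <= b to match anything

Fix: Write BETWEEN 173.19 AND 681.19

Corrected query:
SELECT id, name, price FROM products WHERE price BETWEEN 173.19 AND 681.19

Result:
id | name     | price 
---+----------+-------
1  | Helmet   | 468.59
2  | Desk     | 478.02
4  | Keyboard | 315.28
5  | Toaster  | 216.21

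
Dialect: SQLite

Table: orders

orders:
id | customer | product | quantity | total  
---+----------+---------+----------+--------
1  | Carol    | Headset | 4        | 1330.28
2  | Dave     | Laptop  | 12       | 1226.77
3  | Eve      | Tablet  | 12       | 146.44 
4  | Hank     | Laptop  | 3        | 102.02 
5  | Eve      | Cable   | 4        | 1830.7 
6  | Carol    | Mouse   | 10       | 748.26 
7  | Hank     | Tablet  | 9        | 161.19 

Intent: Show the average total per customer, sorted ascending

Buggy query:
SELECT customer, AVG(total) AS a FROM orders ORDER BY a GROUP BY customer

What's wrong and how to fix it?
Bug: GROUP BY must precede ORDER BY

Fix: Reorder: SELECT … FROM … GROUP BY … ORDER BY …

Corrected query:
SELECT customer, AVG(total) AS a FROM orders GROUP BY customer ORDER BY a

Result:
customer | a      
---------+--------
Hank     | 131.605
Eve      | 988.57 
Carol    | 1039.27
Dave     | 1226.77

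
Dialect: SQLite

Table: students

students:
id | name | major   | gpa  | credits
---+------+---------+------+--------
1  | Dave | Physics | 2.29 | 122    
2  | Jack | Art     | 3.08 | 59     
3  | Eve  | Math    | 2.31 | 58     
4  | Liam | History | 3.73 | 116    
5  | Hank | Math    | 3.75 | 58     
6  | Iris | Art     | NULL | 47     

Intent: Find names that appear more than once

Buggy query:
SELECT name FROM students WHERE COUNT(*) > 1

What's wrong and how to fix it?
Bug: WHERE can't reference COUNT(*); aggregates are computed after WHERE

Fix: GROUP BY name, then filter groups with HAVING COUNT(*) > 1

Corrected query:
SELECT name FROM students GROUP BY name HAVING COUNT(*) > 1

Result:
(no rows)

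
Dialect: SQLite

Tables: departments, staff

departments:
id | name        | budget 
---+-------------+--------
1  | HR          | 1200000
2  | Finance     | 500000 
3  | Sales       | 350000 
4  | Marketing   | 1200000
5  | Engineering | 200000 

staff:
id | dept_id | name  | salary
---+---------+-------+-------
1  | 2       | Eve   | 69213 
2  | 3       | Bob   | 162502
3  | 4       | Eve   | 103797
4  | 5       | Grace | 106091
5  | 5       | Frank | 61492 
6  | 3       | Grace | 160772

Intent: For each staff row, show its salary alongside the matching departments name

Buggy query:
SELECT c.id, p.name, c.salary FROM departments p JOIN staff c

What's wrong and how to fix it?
Bug: JOIN with no ON clause produces a cartesian product; every staff row pairs with every departments row

Fix: Add ON c.dept_id = p.id to the JOIN

Corrected query:
SELECT c.id, p.name, c.salary FROM departments p JOIN staff c ON c.dept_id = p.id

Result:
id | name        | salary
---+-------------+-------
1  | Finance     | 69213 
2  | Sales       | 162502
3  | Marketing   | 103797
4  | Engineering | 106091
5  | Engineering | 61492 
6  | Sales       | 160772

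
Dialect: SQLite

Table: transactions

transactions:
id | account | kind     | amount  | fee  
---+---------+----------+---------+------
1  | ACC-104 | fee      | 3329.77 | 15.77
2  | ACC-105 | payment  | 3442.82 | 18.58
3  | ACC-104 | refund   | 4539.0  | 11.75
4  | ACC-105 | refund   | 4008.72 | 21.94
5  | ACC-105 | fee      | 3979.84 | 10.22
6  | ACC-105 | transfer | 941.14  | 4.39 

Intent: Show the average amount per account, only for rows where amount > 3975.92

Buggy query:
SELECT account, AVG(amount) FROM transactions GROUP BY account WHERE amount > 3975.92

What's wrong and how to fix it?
Bug: WHERE cannot follow GROUP BY

Fix: Move the WHERE clause before GROUP BY

Corrected query:
SELECT account, AVG(amount) FROM transactions WHERE amount > 3975.92 GROUP BY account

Result:
account | AVG(amount)
--------+------------
ACC-104 | 4539       
ACC-105 | 3994.28    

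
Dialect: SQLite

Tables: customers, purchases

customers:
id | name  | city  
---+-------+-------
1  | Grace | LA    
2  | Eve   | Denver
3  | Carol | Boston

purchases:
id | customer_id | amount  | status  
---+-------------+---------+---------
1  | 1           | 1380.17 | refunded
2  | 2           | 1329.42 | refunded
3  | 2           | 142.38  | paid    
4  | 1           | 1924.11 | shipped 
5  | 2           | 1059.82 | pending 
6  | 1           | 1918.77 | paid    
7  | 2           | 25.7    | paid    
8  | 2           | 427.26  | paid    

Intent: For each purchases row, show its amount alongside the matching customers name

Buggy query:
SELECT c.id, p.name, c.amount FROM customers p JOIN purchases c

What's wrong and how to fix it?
Bug: JOIN with no ON clause produces a cartesian product; every purchases row pairs with every customers row

Fix: Specify the join condition linking the foreign key to the parent id

Corrected query:
SELECT c.id, p.name, c.amount FROM customers p JOIN purchases c ON c.customer_id = p.id

Result:
id | name  | amount 
---+-------+--------
1  | Grace | 1380.17
2  | Eve   | 1329.42
3  | Eve   | 142.38 
4  | Grace | 1924.11
5  | Eve   | 1059.82
6  | Grace | 1918.77
7  | Eve   | 25.7   
8  | Eve   | 427.26 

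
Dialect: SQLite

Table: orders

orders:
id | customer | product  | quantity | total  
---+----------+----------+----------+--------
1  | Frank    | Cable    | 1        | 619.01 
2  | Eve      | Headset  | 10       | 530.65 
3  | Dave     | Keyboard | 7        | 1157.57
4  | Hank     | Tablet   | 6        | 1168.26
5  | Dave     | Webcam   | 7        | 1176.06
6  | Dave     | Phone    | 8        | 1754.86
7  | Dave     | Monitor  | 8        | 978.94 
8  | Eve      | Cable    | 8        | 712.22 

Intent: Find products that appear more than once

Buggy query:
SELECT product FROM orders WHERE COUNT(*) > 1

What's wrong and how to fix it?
Bug: COUNT(*) is an aggregate and cannot be used in WHERE

Fix: GROUP BY product, then filter groups with HAVING COUNT(*) > 1

Corrected query:
SELECT product FROM orders GROUP BY product HAVING COUNT(*) > 1

Result:
product
-------
Cable  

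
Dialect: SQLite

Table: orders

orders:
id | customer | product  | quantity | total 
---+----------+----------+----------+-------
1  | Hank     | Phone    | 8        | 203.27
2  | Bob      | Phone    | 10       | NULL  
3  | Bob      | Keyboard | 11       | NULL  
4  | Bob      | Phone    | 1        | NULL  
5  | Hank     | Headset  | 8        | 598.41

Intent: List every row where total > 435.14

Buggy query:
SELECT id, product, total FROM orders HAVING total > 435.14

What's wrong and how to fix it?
Bug: This is a non-aggregate query (no GROUP BY, no aggregates), so in SQLite the HAVING clause is invalid here; a row-level condition belongs in WHERE

Fix: Use WHERE for row-level filtering

Corrected query:
SELECT id, product, total FROM orders WHERE total > 435.14

Result:
id | product | total 
---+---------+-------
5  | Headset | 598.41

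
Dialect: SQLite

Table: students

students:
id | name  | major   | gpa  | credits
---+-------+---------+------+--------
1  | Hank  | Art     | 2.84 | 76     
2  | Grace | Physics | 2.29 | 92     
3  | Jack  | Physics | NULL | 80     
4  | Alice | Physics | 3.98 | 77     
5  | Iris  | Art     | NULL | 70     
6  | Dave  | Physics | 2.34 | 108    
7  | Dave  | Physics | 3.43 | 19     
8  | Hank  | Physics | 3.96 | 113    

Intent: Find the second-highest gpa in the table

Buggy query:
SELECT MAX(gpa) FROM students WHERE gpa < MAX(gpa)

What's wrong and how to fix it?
Bug: The inner MAX is an aggregate inside WHERE, which is not allowed

Fix: Compute the overall MAX in a subquery, then take MAX of rows below it

Corrected query:
SELECT MAX(gpa) FROM students WHERE gpa < (SELECT MAX(gpa) FROM students)

Result:
MAX(gpa)
--------
3.96    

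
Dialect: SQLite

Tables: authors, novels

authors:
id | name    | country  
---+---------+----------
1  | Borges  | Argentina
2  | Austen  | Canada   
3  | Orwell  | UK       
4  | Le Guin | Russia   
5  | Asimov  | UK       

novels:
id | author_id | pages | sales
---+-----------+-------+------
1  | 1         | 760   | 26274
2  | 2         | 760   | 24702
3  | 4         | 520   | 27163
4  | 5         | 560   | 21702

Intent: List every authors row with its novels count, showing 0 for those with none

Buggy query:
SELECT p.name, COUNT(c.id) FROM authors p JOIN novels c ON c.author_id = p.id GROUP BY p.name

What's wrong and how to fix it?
Bug: An inner join excludes parents with zero children

Fix: Switch to LEFT JOIN to retain unmatched parent rows

Corrected query:
SELECT p.name, COUNT(c.id) FROM authors p LEFT JOIN novels c ON c.author_id = p.id GROUP BY p.name

Result:
name    | COUNT(c.id)
--------+------------
Asimov  | 1          
Austen  | 1          
Borges  | 1          
Le Guin | 1          
Orwell  | 0          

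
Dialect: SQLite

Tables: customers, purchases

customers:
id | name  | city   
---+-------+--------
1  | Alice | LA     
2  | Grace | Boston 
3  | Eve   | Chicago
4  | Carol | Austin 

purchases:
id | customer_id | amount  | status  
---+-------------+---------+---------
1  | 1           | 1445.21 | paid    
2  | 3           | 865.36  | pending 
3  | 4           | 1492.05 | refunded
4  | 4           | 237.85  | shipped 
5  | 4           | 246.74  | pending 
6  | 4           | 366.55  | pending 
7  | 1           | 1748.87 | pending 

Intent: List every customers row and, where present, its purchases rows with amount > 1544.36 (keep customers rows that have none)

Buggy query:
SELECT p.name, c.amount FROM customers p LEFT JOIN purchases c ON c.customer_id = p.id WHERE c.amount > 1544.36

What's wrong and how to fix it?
Bug: A WHERE condition on the right-hand table after LEFT JOIN drops unmatched parents

Fix: Move the right-table condition into the ON clause so unmatched parents are kept

Corrected query:
SELECT p.name, c.amount FROM customers p LEFT JOIN purchases c ON c.customer_id = p.id AND c.amount > 1544.36

Result:
name  | amount 
------+--------
Alice | 1748.87
Grace | NULL   
Eve   | NULL   
Carol | NULL   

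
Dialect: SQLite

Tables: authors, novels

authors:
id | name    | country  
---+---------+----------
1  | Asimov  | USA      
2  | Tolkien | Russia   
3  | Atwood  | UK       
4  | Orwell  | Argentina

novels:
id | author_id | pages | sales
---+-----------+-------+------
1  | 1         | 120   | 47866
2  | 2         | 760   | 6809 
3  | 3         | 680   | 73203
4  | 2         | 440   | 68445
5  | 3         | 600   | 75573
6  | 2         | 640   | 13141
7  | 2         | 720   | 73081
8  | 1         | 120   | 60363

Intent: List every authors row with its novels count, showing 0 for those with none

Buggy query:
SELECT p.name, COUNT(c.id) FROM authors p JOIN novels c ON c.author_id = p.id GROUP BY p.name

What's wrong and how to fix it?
Bug: An inner join excludes parents with zero children

Fix: Switch to LEFT JOIN to retain unmatched parent rows

Corrected query:
SELECT p.name, COUNT(c.id) FROM authors p LEFT JOIN novels c ON c.author_id = p.id GROUP BY p.name

Result:
name    | COUNT(c.id)
--------+------------
Asimov  | 2          
Atwood  | 2          
Orwell  | 0          
Tolkien | 4          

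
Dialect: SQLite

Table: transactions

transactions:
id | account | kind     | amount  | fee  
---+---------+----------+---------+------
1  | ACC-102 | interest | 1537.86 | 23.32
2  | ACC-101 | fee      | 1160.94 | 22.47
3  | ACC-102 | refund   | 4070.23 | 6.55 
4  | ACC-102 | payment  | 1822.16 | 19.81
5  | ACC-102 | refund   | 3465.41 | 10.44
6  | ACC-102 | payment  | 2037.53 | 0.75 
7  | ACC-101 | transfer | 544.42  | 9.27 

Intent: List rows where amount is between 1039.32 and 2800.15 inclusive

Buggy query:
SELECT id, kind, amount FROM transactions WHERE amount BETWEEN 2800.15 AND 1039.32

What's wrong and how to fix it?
Bug: The bounds are reversed; BETWEEN a AND b requires a <= b to match anything

Fix: Write BETWEEN 1039.32 AND 2800.15

Corrected query:
SELECT id, kind, amount FROM transactions WHERE amount BETWEEN 1039.32 AND 2800.15

Result:
id | kind     | amount 
---+----------+--------
1  | interest | 1537.86
2  | fee      | 1160.94
4  | payment  | 1822.16
6  | payment  | 2037.53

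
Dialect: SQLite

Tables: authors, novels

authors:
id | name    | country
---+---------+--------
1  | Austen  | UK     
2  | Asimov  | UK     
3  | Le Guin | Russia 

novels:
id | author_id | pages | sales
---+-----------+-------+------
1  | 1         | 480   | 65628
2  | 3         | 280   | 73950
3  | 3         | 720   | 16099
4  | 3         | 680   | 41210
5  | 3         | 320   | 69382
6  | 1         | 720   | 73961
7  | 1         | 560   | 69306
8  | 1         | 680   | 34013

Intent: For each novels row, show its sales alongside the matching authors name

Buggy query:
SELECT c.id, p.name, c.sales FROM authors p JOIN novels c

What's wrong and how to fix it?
Bug: Missing join condition: each novels row is matched to all authors rows instead of just its own

Fix: Add ON c.author_id = p.id to the JOIN

Corrected query:
SELECT c.id, p.name, c.sales FROM authors p JOIN novels c ON c.author_id = p.id

Result:
id | name    | sales
---+---------+------
1  | Austen  | 65628
2  | Le Guin | 73950
3  | Le Guin | 16099
4  | Le Guin | 41210
5  | Le Guin | 69382
6  | Austen  | 73961
7  | Austen  | 69306
8  | Austen  | 34013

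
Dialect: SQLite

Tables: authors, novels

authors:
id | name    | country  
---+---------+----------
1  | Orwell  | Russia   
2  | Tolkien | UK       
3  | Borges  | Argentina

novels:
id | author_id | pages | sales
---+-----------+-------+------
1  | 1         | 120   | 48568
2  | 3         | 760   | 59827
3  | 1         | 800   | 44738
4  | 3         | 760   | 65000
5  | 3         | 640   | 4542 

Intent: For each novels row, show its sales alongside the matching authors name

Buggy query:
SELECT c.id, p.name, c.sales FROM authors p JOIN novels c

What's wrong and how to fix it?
Bug: Missing join condition: each novels row is matched to all authors rows instead of just its own

Fix: Add ON c.author_id = p.id to the JOIN

Corrected query:
SELECT c.id, p.name, c.sales FROM authors p JOIN novels c ON c.author_id = p.id

Result:
id | name   | sales
---+--------+------
1  | Orwell | 48568
2  | Borges | 59827
3  | Orwell | 44738
4  | Borges | 65000
5  | Borges | 4542 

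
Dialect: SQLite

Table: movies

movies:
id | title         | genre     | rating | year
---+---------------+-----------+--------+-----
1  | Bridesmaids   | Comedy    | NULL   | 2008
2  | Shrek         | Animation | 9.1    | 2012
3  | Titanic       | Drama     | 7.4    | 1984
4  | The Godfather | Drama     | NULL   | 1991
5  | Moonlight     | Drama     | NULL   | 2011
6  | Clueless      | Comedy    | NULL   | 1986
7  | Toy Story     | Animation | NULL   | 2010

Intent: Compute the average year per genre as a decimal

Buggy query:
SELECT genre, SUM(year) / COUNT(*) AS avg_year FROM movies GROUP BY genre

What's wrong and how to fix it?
Bug: SUM(year) and COUNT(*) are both integers; the division truncates the fractional part

Fix: Multiply by 1.0 (or CAST to REAL) to force floating-point division

Corrected query:
SELECT genre, SUM(year) * 1.0 / COUNT(*) AS avg_year FROM movies GROUP BY genre

Result:
genre     | avg_year   
----------+------------
Animation | 2011       
Comedy    | 1997       
Drama     | 1995.333333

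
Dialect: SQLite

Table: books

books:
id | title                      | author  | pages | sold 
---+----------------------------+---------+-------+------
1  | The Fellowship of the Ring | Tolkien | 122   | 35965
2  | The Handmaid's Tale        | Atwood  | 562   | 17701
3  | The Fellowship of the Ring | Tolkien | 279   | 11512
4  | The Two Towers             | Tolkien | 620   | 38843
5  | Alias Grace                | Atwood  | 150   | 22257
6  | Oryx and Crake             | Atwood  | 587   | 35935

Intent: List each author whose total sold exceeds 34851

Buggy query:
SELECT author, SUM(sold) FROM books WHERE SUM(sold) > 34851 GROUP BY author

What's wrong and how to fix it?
Bug: WHERE runs before GROUP BY, so aggregates aren't available there

Fix: Use HAVING (which filters groups after aggregation) instead of WHERE

Corrected query:
SELECT author, SUM(sold) FROM books GROUP BY author HAVING SUM(sold) > 34851

Result:
author  | SUM(sold)
--------+----------
Atwood  | 75893    
Tolkien | 86320    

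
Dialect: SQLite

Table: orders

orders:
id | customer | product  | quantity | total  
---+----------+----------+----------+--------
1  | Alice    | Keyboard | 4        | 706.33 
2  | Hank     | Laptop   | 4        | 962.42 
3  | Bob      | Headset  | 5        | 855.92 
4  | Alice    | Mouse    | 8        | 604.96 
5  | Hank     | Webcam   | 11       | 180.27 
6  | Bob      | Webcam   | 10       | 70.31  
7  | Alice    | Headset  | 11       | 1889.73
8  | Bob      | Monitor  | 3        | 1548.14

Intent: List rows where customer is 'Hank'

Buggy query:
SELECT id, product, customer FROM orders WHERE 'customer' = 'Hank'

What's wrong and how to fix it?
Bug: 'customer' in single quotes is a string literal, not the column; the comparison is literal-vs-literal and never true

Fix: Remove the quotes around the column name (or use double quotes for an identifier)

Corrected query:
SELECT id, product, customer FROM orders WHERE customer = 'Hank'

Result:
id | product | customer
---+---------+---------
2  | Laptop  | Hank    
5  | Webcam  | Hank    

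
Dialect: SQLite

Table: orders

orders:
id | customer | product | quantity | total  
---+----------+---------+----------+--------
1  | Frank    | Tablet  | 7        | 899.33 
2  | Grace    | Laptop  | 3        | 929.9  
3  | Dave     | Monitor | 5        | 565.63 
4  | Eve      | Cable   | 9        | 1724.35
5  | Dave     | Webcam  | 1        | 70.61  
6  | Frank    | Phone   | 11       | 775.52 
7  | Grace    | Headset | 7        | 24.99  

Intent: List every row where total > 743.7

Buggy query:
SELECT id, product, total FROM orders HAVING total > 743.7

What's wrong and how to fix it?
Bug: HAVING filters the output of aggregation, but this query has no GROUP BY and no aggregate functions, so SQLite rejects it (HAVING clause on a non-aggregate query); the condition here is per row

Fix: Replace HAVING with WHERE since the condition applies to individual rows

Corrected query:
SELECT id, product, total FROM orders WHERE total > 743.7

Result:
id | product | total  
---+---------+--------
1  | Tablet  | 899.33 
2  | Laptop  | 929.9  
4  | Cable   | 1724.35
6  | Phone   | 775.52 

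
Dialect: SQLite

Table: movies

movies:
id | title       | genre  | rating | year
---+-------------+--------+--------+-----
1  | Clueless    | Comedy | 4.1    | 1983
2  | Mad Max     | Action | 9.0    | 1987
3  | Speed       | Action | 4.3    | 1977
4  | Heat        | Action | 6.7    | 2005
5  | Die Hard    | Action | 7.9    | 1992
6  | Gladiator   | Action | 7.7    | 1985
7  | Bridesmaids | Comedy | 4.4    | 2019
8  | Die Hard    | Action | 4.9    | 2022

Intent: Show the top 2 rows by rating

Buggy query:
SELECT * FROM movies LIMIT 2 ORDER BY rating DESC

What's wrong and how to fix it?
Bug: LIMIT must come after ORDER BY

Fix: Sort with ORDER BY, then apply LIMIT

Corrected query:
SELECT * FROM movies ORDER BY rating DESC LIMIT 2

Result:
id | title    | genre  | rating | year
---+----------+--------+--------+-----
2  | Mad Max  | Action | 9      | 1987
5  | Die Hard | Action | 7.9    | 1992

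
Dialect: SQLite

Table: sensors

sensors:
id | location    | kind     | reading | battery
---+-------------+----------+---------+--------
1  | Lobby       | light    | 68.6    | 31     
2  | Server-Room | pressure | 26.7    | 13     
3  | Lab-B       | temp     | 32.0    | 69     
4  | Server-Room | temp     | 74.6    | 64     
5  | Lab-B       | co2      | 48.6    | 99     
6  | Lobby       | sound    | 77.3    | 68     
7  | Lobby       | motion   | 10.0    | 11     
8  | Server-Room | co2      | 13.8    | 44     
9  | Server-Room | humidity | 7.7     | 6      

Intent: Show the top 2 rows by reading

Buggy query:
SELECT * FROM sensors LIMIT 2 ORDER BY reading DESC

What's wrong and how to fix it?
Bug: ORDER BY cannot follow LIMIT; LIMIT is the final clause

Fix: Sort with ORDER BY, then apply LIMIT

Corrected query:
SELECT * FROM sensors ORDER BY reading DESC LIMIT 2

Result:
id | location    | kind  | reading | battery
---+-------------+-------+---------+--------
6  | Lobby       | sound | 77.3    | 68     
4  | Server-Room | temp  | 74.6    | 64     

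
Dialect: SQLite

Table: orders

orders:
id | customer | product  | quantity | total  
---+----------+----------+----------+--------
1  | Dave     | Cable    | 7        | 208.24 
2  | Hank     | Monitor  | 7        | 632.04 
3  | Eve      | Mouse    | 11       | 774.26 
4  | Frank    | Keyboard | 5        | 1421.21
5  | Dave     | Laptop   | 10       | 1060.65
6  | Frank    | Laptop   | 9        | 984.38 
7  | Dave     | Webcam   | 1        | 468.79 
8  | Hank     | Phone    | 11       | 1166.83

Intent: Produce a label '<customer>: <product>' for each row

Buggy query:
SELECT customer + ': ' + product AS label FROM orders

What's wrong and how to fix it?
Bug: '+' is numeric addition; on text columns SQLite converts them to 0 instead of concatenating

Fix: Use the || operator for string concatenation

Corrected query:
SELECT customer || ': ' || product AS label FROM orders

Result:
label          
---------------
Dave: Cable    
Hank: Monitor  
Eve: Mouse     
Frank: Keyboard
Dave: Laptop   
Frank: Laptop  
Dave: Webcam   
Hank: Phone    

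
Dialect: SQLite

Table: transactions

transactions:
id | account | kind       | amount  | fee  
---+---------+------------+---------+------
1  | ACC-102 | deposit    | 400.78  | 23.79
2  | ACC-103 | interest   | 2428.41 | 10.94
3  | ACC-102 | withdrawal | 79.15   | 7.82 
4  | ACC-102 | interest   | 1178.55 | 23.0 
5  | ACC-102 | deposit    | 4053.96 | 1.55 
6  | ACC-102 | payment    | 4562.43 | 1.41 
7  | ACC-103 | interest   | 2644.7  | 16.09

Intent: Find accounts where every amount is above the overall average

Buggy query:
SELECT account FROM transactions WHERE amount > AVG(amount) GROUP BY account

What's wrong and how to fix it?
Bug: WHERE evaluates per row before aggregation, so AVG() is unavailable

Fix: Use a subquery for AVG and a HAVING MIN(...) filter so the condition holds for every row in the group

Corrected query:
SELECT account FROM transactions GROUP BY account HAVING MIN(amount) > (SELECT AVG(amount) FROM transactions)

Result:
account
-------
ACC-103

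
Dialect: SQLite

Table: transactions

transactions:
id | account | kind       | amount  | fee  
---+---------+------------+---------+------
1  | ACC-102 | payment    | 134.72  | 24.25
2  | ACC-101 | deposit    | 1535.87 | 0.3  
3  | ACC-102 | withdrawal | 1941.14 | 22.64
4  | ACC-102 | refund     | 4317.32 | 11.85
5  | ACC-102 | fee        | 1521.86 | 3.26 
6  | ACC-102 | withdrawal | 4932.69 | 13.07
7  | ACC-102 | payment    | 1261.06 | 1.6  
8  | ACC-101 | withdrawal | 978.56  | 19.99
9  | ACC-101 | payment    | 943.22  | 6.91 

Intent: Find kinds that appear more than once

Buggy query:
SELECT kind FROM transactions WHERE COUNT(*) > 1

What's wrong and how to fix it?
Bug: COUNT(*) is an aggregate and cannot be used in WHERE

Fix: Group first, then use HAVING for the count condition

Corrected query:
SELECT kind FROM transactions GROUP BY kind HAVING COUNT(*) > 1

Result:
kind      
----------
payment   
withdrawal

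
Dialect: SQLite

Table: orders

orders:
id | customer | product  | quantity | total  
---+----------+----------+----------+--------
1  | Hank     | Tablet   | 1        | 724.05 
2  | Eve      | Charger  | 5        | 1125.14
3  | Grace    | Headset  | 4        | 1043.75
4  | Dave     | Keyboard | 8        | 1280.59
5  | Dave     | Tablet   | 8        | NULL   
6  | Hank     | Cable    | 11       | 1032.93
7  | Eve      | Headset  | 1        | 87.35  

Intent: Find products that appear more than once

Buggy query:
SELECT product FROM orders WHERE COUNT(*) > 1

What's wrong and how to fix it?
Bug: WHERE can't reference COUNT(*); aggregates are computed after WHERE

Fix: Group first, then use HAVING for the count condition

Corrected query:
SELECT product FROM orders GROUP BY product HAVING COUNT(*) > 1

Result:
product
-------
Headset
Tablet 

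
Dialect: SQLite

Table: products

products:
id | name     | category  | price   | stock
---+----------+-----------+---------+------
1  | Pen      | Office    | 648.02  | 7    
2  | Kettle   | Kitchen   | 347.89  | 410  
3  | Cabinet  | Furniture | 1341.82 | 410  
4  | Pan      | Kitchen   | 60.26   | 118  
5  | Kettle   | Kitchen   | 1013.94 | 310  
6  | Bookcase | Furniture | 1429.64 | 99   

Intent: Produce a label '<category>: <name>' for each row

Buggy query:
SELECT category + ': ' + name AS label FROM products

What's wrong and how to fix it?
Bug: '+' is numeric addition; on text columns SQLite converts them to 0 instead of concatenating

Fix: Use the || operator for string concatenation

Corrected query:
SELECT category || ': ' || name AS label FROM products

Result:
label              
-------------------
Office: Pen        
Kitchen: Kettle    
Furniture: Cabinet 
Kitchen: Pan       
Kitchen: Kettle    
Furniture: Bookcase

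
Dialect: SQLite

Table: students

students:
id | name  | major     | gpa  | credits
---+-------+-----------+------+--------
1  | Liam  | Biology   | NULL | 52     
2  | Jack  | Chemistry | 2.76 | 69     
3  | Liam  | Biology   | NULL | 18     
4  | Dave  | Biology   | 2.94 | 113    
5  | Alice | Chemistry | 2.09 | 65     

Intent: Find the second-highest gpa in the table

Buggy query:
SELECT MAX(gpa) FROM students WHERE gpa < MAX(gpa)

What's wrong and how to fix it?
Bug: MAX(gpa) on the right of the comparison is an aggregate-in-WHERE error

Fix: Put the inner MAX in a scalar subquery

Corrected query:
SELECT MAX(gpa) FROM students WHERE gpa < (SELECT MAX(gpa) FROM students)

Result:
MAX(gpa)
--------
2.76    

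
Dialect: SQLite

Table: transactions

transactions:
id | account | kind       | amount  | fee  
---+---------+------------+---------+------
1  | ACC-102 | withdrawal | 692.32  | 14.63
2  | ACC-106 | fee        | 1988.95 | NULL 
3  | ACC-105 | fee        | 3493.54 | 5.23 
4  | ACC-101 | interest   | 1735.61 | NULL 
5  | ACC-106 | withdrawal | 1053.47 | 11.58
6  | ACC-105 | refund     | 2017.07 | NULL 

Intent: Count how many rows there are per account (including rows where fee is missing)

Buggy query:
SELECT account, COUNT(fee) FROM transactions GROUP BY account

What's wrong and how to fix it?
Bug: COUNT(column) counts non-NULL values only; rows with NULL fee aren't counted

Fix: Replace COUNT(fee) with COUNT(*)

Corrected query:
SELECT account, COUNT(*) FROM transactions GROUP BY account

Result:
account | COUNT(*)
--------+---------
ACC-101 | 1       
ACC-102 | 1       
ACC-105 | 2       
ACC-106 | 2       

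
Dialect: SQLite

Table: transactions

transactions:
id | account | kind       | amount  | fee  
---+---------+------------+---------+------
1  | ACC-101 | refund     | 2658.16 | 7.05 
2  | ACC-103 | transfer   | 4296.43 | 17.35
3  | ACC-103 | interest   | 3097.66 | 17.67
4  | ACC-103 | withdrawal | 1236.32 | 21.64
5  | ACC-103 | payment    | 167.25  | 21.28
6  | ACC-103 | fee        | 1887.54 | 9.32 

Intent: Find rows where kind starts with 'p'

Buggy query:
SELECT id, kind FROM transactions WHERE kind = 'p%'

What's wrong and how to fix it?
Bug: Wildcards only work with LIKE; '=' treats '%' as a literal character

Fix: Replace '=' with LIKE so 'p%' is treated as a pattern

Corrected query:
SELECT id, kind FROM transactions WHERE kind LIKE 'p%'

Result:
id | kind   
---+--------
5  | payment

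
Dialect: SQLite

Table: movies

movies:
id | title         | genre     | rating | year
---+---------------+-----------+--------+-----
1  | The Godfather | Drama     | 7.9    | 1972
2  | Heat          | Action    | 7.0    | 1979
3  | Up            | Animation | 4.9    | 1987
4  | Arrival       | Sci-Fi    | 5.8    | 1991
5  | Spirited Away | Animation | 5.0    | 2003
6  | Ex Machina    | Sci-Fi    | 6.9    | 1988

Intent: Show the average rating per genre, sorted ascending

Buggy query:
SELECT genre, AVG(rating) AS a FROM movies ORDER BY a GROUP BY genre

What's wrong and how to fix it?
Bug: ORDER BY appears before GROUP BY; SQL clause order requires GROUP BY first

Fix: Reorder: SELECT … FROM … GROUP BY … ORDER BY …

Corrected query:
SELECT genre, AVG(rating) AS a FROM movies GROUP BY genre ORDER BY a

Result:
genre     | a   
----------+-----
Animation | 4.95
Sci-Fi    | 6.35
Action    | 7   
Drama     | 7.9 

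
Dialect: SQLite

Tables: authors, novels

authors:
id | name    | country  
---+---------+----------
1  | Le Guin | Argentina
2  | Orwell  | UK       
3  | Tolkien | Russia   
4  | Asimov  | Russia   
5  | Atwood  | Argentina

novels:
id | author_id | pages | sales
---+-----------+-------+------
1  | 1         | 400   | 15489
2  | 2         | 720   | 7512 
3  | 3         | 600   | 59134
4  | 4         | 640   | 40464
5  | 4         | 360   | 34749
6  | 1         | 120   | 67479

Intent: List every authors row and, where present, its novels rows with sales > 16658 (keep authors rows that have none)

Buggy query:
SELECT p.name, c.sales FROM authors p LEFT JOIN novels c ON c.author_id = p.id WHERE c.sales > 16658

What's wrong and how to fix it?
Bug: A WHERE condition on the right-hand table after LEFT JOIN drops unmatched parents

Fix: Put 'c.sales > 16658' in the JOIN's ON clause instead of WHERE

Corrected query:
SELECT p.name, c.sales FROM authors p LEFT JOIN novels c ON c.author_id = p.id AND c.sales > 16658

Result:
name    | sales
--------+------
Le Guin | 67479
Orwell  | NULL 
Tolkien | 59134
Asimov  | 34749
Asimov  | 40464
Atwood  | NULL 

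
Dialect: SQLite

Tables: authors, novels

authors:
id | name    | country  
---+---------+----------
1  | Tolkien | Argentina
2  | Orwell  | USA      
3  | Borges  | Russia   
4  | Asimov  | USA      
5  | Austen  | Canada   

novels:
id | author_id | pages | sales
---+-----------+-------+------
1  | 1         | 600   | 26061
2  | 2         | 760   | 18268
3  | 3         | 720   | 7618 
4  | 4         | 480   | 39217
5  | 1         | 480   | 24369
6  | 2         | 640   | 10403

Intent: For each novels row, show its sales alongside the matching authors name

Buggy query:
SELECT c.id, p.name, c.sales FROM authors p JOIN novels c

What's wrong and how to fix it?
Bug: JOIN with no ON clause produces a cartesian product; every novels row pairs with every authors row

Fix: Add ON c.author_id = p.id to the JOIN

Corrected query:
SELECT c.id, p.name, c.sales FROM authors p JOIN novels c ON c.author_id = p.id

Result:
id | name    | sales
---+---------+------
1  | Tolkien | 26061
2  | Orwell  | 18268
3  | Borges  | 7618 
4  | Asimov  | 39217
5  | Tolkien | 24369
6  | Orwell  | 10403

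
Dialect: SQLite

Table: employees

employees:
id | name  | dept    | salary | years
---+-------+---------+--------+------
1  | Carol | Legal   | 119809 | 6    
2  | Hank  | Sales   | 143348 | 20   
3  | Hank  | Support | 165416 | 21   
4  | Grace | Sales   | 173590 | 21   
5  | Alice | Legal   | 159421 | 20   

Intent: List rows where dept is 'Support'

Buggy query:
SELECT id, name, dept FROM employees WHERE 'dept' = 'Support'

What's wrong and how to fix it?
Bug: 'dept' in single quotes is a string literal, not the column; the comparison is literal-vs-literal and never true

Fix: Remove the quotes around the column name (or use double quotes for an identifier)

Corrected query:
SELECT id, name, dept FROM employees WHERE dept = 'Support'

Result:
id | name | dept   
---+------+--------
3  | Hank | Support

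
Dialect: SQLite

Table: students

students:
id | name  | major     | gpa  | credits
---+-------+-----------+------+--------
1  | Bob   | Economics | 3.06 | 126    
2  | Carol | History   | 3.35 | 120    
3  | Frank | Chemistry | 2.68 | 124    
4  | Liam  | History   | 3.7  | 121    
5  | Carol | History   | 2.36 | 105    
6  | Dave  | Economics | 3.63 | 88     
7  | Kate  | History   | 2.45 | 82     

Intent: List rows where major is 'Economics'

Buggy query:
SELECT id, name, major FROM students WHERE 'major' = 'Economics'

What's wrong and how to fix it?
Bug: 'major' in single quotes is a string literal, not the column; the comparison is literal-vs-literal and never true

Fix: Reference the column as major without single quotes

Corrected query:
SELECT id, name, major FROM students WHERE major = 'Economics'

Result:
id | name | major    
---+------+----------
1  | Bob  | Economics
6  | Dave | Economics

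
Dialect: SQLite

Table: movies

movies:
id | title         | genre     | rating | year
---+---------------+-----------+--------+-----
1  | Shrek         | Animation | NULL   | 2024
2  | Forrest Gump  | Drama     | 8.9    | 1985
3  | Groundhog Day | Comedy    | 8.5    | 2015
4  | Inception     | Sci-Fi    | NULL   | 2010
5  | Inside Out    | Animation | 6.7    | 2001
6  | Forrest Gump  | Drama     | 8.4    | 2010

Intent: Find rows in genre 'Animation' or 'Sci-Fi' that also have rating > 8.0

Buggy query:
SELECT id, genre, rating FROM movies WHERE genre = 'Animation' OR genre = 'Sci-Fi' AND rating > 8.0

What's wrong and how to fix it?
Bug: Without parentheses, AND is evaluated before OR, so the rating filter only applies to the 'Sci-Fi' branch

Fix: Add parentheses around the OR so the AND applies to both alternatives

Corrected query:
SELECT id, genre, rating FROM movies WHERE (genre = 'Animation' OR genre = 'Sci-Fi') AND rating > 8.0

Result:
(no rows)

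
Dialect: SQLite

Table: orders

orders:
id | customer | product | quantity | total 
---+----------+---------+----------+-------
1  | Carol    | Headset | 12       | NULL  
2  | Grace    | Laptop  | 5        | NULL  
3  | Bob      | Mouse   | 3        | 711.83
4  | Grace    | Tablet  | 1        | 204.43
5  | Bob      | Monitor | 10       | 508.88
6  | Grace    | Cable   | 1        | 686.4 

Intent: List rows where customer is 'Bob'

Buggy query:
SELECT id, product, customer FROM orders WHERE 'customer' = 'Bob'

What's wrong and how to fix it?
Bug: 'customer' in single quotes is a string literal, not the column; the comparison is literal-vs-literal and never true

Fix: Reference the column as customer without single quotes

Corrected query:
SELECT id, product, customer FROM orders WHERE customer = 'Bob'

Result:
id | product | customer
---+---------+---------
3  | Mouse   | Bob     
5  | Monitor | Bob     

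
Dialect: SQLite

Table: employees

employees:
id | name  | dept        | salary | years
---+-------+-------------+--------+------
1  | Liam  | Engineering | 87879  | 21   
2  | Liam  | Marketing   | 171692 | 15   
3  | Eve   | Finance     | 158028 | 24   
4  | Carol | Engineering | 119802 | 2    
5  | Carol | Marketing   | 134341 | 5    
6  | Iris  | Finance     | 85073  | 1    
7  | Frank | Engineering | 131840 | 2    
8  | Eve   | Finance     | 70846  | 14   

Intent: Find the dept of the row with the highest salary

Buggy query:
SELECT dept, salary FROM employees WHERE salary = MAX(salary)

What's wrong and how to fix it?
Bug: WHERE is evaluated per row; an aggregate over the whole table isn't defined there

Fix: Wrap MAX in a scalar subquery so WHERE compares against a single value

Corrected query:
SELECT dept, salary FROM employees WHERE salary = (SELECT MAX(salary) FROM employees)

Result:
dept      | salary
----------+-------
Marketing | 171692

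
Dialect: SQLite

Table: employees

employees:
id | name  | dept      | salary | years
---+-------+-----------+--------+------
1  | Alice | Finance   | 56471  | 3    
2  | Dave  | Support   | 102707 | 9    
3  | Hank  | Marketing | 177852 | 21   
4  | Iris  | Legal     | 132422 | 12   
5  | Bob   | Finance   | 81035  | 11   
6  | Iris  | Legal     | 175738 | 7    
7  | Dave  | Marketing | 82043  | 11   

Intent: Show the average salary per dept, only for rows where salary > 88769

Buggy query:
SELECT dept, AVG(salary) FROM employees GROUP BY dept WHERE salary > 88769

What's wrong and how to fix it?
Bug: WHERE cannot follow GROUP BY

Fix: Place WHERE between FROM and GROUP BY

Corrected query:
SELECT dept, AVG(salary) FROM employees WHERE salary > 88769 GROUP BY dept

Result:
dept      | AVG(salary)
----------+------------
Legal     | 154080     
Marketing | 177852     
Support   | 102707     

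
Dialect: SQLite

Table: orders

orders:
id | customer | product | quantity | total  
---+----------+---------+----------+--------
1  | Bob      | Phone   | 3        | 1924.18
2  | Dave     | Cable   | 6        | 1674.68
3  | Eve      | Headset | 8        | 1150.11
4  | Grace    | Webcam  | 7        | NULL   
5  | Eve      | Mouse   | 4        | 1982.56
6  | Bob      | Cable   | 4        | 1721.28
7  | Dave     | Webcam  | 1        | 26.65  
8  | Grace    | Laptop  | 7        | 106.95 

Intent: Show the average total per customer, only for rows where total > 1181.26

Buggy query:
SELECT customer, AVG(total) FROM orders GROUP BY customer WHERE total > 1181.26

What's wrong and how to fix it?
Bug: Row-level WHERE must come before GROUP BY in the clause order

Fix: Place WHERE between FROM and GROUP BY

Corrected query:
SELECT customer, AVG(total) FROM orders WHERE total > 1181.26 GROUP BY customer

Result:
customer | AVG(total)
---------+-----------
Bob      | 1822.73   
Dave     | 1674.68   
Eve      | 1982.56   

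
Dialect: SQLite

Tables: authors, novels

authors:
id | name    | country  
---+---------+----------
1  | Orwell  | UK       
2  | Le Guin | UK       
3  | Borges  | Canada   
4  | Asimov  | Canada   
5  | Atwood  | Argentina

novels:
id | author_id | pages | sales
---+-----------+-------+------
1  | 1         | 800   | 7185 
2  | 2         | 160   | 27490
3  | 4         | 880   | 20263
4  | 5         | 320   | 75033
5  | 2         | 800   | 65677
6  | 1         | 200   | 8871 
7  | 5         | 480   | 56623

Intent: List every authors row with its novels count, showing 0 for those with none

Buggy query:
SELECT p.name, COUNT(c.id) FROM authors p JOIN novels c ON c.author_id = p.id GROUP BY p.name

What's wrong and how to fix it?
Bug: INNER JOIN drops authors rows that have no matching novels rows

Fix: Use LEFT JOIN so parents without children still appear (COUNT(c.id) gives 0)

Corrected query:
SELECT p.name, COUNT(c.id) FROM authors p LEFT JOIN novels c ON c.author_id = p.id GROUP BY p.name

Result:
name    | COUNT(c.id)
--------+------------
Asimov  | 1          
Atwood  | 2          
Borges  | 0          
Le Guin | 2          
Orwell  | 2          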